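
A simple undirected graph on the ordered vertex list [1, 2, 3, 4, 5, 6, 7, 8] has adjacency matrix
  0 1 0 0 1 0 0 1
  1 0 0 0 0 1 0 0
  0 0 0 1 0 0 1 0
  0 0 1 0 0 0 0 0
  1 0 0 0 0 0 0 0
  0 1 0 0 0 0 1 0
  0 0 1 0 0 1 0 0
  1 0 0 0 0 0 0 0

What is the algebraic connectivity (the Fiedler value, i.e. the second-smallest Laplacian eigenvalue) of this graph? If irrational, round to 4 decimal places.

0.1667

Each diagonal entry of L is the vertex degree and each off-diagonal entry is -1 where an edge is present, 0 otherwise; in the order [1, 2, 3, 4, 5, 6, 7, 8] the diagonal is [3, 2, 2, 1, 1, 2, 2, 1]. The smallest Laplacian eigenvalue is always 0. The next one, lambda_2 = 0.1667, measures how hard the graph is to disconnect: larger values mean better connectivity. The largest eigenvalue, 4.2332, is at most the vertex count 8.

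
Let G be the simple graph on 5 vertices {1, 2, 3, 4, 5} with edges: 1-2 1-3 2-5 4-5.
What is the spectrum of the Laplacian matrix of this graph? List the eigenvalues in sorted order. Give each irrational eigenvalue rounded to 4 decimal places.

[0, 0.3820, 1.3820, 2.6180, 3.6180]

Each diagonal entry of L is the vertex degree and each off-diagonal entry is -1 where an edge is present, 0 otherwise; in the order [1, 2, 3, 4, 5] the diagonal is [2, 2, 1, 1, 2]. Diagonalising L (or applying a numerical eigensolver to the 5x5 matrix) gives the spectrum above. The single zero eigenvalue shows the graph is connected.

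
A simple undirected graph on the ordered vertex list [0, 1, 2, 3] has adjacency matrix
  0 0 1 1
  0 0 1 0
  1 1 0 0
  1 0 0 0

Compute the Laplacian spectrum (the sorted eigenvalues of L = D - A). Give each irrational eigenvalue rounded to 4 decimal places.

[0, 0.5858, 2, 3.4142]

Each diagonal entry of L is the vertex degree and each off-diagonal entry is -1 where an edge is present, 0 otherwise; in the order [0, 1, 2, 3] the diagonal is [2, 1, 2, 1]. Diagonalising L (or applying a numerical eigensolver to the 4x4 matrix) gives the spectrum above. The largest eigenvalue, 3.4142, is at most the vertex count 4.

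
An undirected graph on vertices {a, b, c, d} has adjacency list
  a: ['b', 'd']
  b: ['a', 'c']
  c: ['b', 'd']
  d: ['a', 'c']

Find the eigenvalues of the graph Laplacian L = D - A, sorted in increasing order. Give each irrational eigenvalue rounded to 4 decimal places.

[0, 2, 2, 4]

Reading degrees in the order [a, b, c, d] gives [2, 2, 2, 2]; set D = diag(2, 2, 2, 2) and form L = D - A. Since every row of L sums to 0, the all-ones vector is in the kernel and 0 is an eigenvalue. The single zero eigenvalue shows the graph is connected. By the matrix-tree theorem the graph has (1/4) * product of the nonzero eigenvalues = 4 spanning trees. The eigenvalues sum to 8, which equals trace(L) = 2|E|.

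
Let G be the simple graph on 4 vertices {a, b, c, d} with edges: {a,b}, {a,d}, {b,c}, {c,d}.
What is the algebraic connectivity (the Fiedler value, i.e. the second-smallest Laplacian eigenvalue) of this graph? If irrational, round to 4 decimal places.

2

With the vertex order [a, b, c, d], the degrees are [2, 2, 2, 2], giving D = diag(2, 2, 2, 2) and L = D - A. Computing the eigenvalues of L and sorting gives [0, 2, 2, 4]. The Fiedler value lambda_2 = 2 is strictly positive, so the graph is connected. By the matrix-tree theorem the graph has (1/4) * product of the nonzero eigenvalues = 4 spanning trees.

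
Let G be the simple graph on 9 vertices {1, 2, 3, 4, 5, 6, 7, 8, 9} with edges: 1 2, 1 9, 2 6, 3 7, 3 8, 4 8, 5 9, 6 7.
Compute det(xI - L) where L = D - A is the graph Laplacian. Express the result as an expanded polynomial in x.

Each diagonal entry of L is the vertex degree and each off-diagonal entry is -1 where an edge is present, 0 otherwise; in the order [1, 2, 3, 4, 5, 6, 7, 8, 9] the diagonal is [2, 2, 2, 1, 1, 2, 2, 2, 2]. L has integer entries, so p(x) = det(xI - L) has integer coefficients. Expanding the determinant yields x^9 - 16x^8 + 105x^7 - 364x^6 + 715x^5 - 792x^4 + 462x^3 - 120x^2 + 9x. The coefficient of x^8 equals -trace(L) = -16, matching the sum of degrees. There is one zero in the spectrum, matching the 1 component. The eigenvalues sum to 16, which equals trace(L) = 2|E|.

x^9 - 16x^8 + 105x^7 - 364x^6 + 715x^5 - 792x^4 + 462x^3 - 120x^2 + 9x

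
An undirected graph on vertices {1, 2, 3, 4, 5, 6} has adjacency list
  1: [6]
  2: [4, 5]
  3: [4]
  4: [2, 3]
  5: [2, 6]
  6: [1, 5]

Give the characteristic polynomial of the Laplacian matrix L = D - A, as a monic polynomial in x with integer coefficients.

Reading degrees in the order [1, 2, 3, 4, 5, 6] gives [1, 2, 1, 2, 2, 2]; set D = diag(1, 2, 1, 2, 2, 2) and form L = D - A. L has integer entries, so p(x) = det(xI - L) has integer coefficients. Expanding the determinant yields x^6 - 10x^5 + 36x^4 - 56x^3 + 35x^2 - 6x. The constant term is 0 because L is singular (the all-ones vector lies in its kernel). The eigenvalues sum to 10, which equals trace(L) = 2|E|. There is one zero in the spectrum, matching the 1 component.

x^6 - 10x^5 + 36x^4 - 56x^3 + 35x^2 - 6x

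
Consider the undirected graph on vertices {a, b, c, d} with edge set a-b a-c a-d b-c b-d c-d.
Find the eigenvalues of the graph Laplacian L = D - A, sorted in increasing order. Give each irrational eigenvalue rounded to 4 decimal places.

[0, 4, 4, 4]

Each diagonal entry of L is the vertex degree and each off-diagonal entry is -1 where an edge is present, 0 otherwise; in the order [a, b, c, d] the diagonal is [3, 3, 3, 3]. L is symmetric positive semidefinite, so every eigenvalue is real and nonnegative. The single zero eigenvalue shows the graph is connected. The eigenvalues sum to 12, which equals trace(L) = 2|E|. The largest eigenvalue, 4, is at most the vertex count 4.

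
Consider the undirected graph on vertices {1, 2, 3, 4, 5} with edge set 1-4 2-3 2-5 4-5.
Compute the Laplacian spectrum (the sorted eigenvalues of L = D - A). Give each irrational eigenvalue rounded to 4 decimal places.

[0, 0.3820, 1.3820, 2.6180, 3.6180]

Each diagonal entry of L is the vertex degree and each off-diagonal entry is -1 where an edge is present, 0 otherwise; in the order [1, 2, 3, 4, 5] the diagonal is [1, 2, 1, 2, 2]. The multiplicity of 0 as a Laplacian eigenvalue equals the number of connected components. The single zero eigenvalue shows the graph is connected.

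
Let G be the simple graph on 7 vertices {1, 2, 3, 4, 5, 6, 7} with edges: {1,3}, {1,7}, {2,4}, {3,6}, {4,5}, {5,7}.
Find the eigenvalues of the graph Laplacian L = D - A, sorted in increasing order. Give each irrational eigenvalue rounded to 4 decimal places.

[0, 0.1981, 0.7530, 1.5550, 2.4450, 3.2470, 3.8019]

Reading degrees in the order [1, 2, 3, 4, 5, 6, 7] gives [2, 1, 2, 2, 2, 1, 2]; set D = diag(2, 1, 2, 2, 2, 1, 2) and form L = D - A. The multiplicity of 0 as a Laplacian eigenvalue equals the number of connected components. The single zero eigenvalue shows the graph is connected. The eigenvalues sum to 12, which equals trace(L) = 2|E|.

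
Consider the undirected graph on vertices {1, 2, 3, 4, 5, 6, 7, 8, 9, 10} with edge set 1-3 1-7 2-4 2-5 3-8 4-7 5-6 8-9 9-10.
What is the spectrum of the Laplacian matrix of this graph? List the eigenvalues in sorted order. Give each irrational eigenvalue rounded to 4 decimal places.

[0, 0.0979, 0.3820, 0.8244, 1.3820, 2, 2.6180, 3.1756, 3.6180, 3.9021]

With the vertex order [1, 2, 3, 4, 5, 6, 7, 8, 9, 10], the degrees are [2, 2, 2, 2, 2, 1, 2, 2, 2, 1], giving D = diag(2, 2, 2, 2, 2, 1, 2, 2, 2, 1) and L = D - A. The multiplicity of 0 as a Laplacian eigenvalue equals the number of connected components. The eigenvalues sum to 18, which equals trace(L) = 2|E|.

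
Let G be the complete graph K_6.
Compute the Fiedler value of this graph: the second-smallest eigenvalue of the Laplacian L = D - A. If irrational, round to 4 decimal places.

The graph has 6 vertices and degree multiset [5, 5, 5, 5, 5, 5]; D is the diagonal matrix of degrees and L = D - A. The sorted Laplacian eigenvalues are [0, 6, 6, 6, 6, 6]; the algebraic connectivity is the second entry, 6. There is one zero in the spectrum, matching the 1 component.

6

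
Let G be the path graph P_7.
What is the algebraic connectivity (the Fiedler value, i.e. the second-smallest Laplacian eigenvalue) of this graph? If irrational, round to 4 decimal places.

0.1981

The graph has 7 vertices and degree multiset [2, 2, 2, 2, 2, 1, 1]; D is the diagonal matrix of degrees and L = D - A. Computing the eigenvalues of L and sorting gives [0, 0.1981, 0.7530, 1.5550, 2.4450, 3.2470, 3.8019]. The Fiedler value lambda_2 = 0.1981 is strictly positive, so the graph is connected. The largest eigenvalue, 3.8019, is at most the vertex count 7.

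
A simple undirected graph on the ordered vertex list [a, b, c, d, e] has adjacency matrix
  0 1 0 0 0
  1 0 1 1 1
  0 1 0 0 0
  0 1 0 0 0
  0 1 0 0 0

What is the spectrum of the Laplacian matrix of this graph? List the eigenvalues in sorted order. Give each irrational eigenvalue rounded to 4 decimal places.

[0, 1, 1, 1, 5]

Reading degrees in the order [a, b, c, d, e] gives [1, 4, 1, 1, 1]; set D = diag(1, 4, 1, 1, 1) and form L = D - A. L is symmetric positive semidefinite, so every eigenvalue is real and nonnegative. There is one zero in the spectrum, matching the 1 component. By the matrix-tree theorem the graph has (1/5) * product of the nonzero eigenvalues = 1 spanning tree.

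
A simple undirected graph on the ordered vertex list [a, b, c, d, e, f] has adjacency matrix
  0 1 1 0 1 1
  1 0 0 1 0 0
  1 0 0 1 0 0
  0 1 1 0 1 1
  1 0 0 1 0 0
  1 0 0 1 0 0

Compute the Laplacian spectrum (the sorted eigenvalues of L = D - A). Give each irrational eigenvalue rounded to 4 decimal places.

Each diagonal entry of L is the vertex degree and each off-diagonal entry is -1 where an edge is present, 0 otherwise; in the order [a, b, c, d, e, f] the diagonal is [4, 2, 2, 4, 2, 2]. The multiplicity of 0 as a Laplacian eigenvalue equals the number of connected components. The single zero eigenvalue shows the graph is connected. The largest eigenvalue, 6, is at most the vertex count 6.

[0, 2, 2, 2, 4, 6]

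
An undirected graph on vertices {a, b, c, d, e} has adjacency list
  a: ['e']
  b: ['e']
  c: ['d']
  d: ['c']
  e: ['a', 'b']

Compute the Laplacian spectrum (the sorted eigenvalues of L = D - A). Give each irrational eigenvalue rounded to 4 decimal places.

[0, 0, 1, 2, 3]

With the vertex order [a, b, c, d, e], the degrees are [1, 1, 1, 1, 2], giving D = diag(1, 1, 1, 1, 2) and L = D - A. L is symmetric positive semidefinite, so every eigenvalue is real and nonnegative. The 2 zero eigenvalues correspond to the 2 connected components. The eigenvalues sum to 6, which equals trace(L) = 2|E|. There are 2 zeros in the spectrum, matching the 2 components.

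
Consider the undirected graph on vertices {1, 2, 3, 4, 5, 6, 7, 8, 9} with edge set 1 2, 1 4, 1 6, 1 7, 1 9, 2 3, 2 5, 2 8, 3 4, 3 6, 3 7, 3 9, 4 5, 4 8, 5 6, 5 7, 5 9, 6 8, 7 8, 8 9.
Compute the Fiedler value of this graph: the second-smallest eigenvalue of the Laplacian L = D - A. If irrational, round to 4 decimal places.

With the vertex order [1, 2, 3, 4, 5, 6, 7, 8, 9], the degrees are [5, 4, 5, 4, 5, 4, 4, 5, 4], giving D = diag(5, 4, 5, 4, 5, 4, 4, 5, 4) and L = D - A. Computing the eigenvalues of L and sorting gives [0, 4, 4, 4, 4, 5, 5, 5, 9]. The Fiedler value lambda_2 = 4 is strictly positive, so the graph is connected. There is one zero in the spectrum, matching the 1 component.

4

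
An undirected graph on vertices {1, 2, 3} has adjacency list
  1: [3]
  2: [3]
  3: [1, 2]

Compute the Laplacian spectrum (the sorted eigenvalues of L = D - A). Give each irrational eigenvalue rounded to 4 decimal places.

[0, 1, 3]

With the vertex order [1, 2, 3], the degrees are [1, 1, 2], giving D = diag(1, 1, 2) and L = D - A. Since every row of L sums to 0, the all-ones vector is in the kernel and 0 is an eigenvalue. There is one zero in the spectrum, matching the 1 component.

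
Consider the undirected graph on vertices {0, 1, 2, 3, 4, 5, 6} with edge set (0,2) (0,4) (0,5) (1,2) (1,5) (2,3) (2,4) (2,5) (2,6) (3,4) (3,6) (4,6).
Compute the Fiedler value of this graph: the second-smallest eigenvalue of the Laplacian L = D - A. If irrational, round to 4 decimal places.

1.3249

Reading degrees in the order [0, 1, 2, 3, 4, 5, 6] gives [3, 2, 6, 3, 4, 3, 3]; set D = diag(3, 2, 6, 3, 4, 3, 3) and form L = D - A. Computing the eigenvalues of L and sorting gives [0, 1.3249, 2.4608, 4, 4, 5.2143, 7]. The Fiedler value lambda_2 = 1.3249 is strictly positive, so the graph is connected.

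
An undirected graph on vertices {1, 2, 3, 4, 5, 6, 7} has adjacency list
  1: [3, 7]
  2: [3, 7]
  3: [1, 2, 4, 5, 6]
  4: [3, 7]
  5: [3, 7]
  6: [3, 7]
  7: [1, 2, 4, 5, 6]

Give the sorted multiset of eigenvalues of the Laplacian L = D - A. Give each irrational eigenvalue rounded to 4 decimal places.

[0, 2, 2, 2, 2, 5, 7]

Each diagonal entry of L is the vertex degree and each off-diagonal entry is -1 where an edge is present, 0 otherwise; in the order [1, 2, 3, 4, 5, 6, 7] the diagonal is [2, 2, 5, 2, 2, 2, 5]. L is symmetric positive semidefinite, so every eigenvalue is real and nonnegative.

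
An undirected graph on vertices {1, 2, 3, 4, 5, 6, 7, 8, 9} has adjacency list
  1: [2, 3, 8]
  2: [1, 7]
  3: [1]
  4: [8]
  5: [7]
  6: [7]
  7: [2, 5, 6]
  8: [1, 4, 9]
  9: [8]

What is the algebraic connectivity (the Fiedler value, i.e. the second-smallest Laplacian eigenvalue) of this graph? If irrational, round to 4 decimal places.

With the vertex order [1, 2, 3, 4, 5, 6, 7, 8, 9], the degrees are [3, 2, 1, 1, 1, 1, 3, 3, 1], giving D = diag(3, 2, 1, 1, 1, 1, 3, 3, 1) and L = D - A. Computing the eigenvalues of L and sorting gives [0, 0.1830, 0.5723, 1, 1, 1.5095, 3, 4.0444, 4.6907]. The Fiedler value lambda_2 = 0.1830 is strictly positive, so the graph is connected. The eigenvalues sum to 16, which equals trace(L) = 2|E|.

0.1830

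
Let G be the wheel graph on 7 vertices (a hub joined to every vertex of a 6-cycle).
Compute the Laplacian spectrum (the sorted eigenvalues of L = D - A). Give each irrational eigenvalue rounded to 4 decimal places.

The graph has 7 vertices and degree multiset [6, 3, 3, 3, 3, 3, 3]; D is the diagonal matrix of degrees and L = D - A. Diagonalising L (or applying a numerical eigensolver to the 7x7 matrix) gives the spectrum above. The single zero eigenvalue shows the graph is connected. By the matrix-tree theorem the graph has (1/7) * product of the nonzero eigenvalues = 320 spanning trees.

[0, 2, 2, 4, 4, 5, 7]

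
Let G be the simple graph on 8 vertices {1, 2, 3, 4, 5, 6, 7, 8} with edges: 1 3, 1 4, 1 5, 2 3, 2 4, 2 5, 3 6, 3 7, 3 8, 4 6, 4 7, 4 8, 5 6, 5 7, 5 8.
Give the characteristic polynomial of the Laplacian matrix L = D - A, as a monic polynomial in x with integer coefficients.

With the vertex order [1, 2, 3, 4, 5, 6, 7, 8], the degrees are [3, 3, 5, 5, 5, 3, 3, 3], giving D = diag(3, 3, 5, 5, 5, 3, 3, 3) and L = D - A. L has integer entries, so p(x) = det(xI - L) has integer coefficients. Expanding the determinant yields x^8 - 30x^7 + 375x^6 - 2540x^5 + 10095x^4 - 23598x^3 + 30105x^2 - 16200x. Since p(0) = det(-L) = 0, x divides p(x).

x^8 - 30x^7 + 375x^6 - 2540x^5 + 10095x^4 - 23598x^3 + 30105x^2 - 16200x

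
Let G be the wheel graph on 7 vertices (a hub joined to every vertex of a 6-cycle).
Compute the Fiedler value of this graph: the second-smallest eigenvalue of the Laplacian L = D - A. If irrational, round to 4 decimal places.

2

The graph has 7 vertices and degree multiset [6, 3, 3, 3, 3, 3, 3]; D is the diagonal matrix of degrees and L = D - A. The sorted Laplacian eigenvalues are [0, 2, 2, 4, 4, 5, 7]; the algebraic connectivity is the second entry, 2. The eigenvalues sum to 24, which equals trace(L) = 2|E|.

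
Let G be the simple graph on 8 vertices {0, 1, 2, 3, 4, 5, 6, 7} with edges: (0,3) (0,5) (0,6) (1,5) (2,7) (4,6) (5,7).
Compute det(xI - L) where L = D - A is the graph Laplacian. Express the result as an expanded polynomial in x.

x^8 - 14x^7 + 76x^6 - 204x^5 + 286x^4 - 204x^3 + 68x^2 - 8x

With the vertex order [0, 1, 2, 3, 4, 5, 6, 7], the degrees are [3, 1, 1, 1, 1, 3, 2, 2], giving D = diag(3, 1, 1, 1, 1, 3, 2, 2) and L = D - A. L has integer entries, so p(x) = det(xI - L) has integer coefficients. Expanding the determinant yields x^8 - 14x^7 + 76x^6 - 204x^5 + 286x^4 - 204x^3 + 68x^2 - 8x. The coefficient of x^7 equals -trace(L) = -14, matching the sum of degrees. The eigenvalues sum to 14, which equals trace(L) = 2|E|. There is one zero in the spectrum, matching the 1 component.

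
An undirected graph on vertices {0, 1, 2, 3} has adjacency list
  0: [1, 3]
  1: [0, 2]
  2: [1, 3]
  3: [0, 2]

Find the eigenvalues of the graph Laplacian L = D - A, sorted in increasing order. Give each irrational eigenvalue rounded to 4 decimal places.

[0, 2, 2, 4]

Reading degrees in the order [0, 1, 2, 3] gives [2, 2, 2, 2]; set D = diag(2, 2, 2, 2) and form L = D - A. Since every row of L sums to 0, the all-ones vector is in the kernel and 0 is an eigenvalue. The single zero eigenvalue shows the graph is connected. The eigenvalues sum to 8, which equals trace(L) = 2|E|. There is one zero in the spectrum, matching the 1 component.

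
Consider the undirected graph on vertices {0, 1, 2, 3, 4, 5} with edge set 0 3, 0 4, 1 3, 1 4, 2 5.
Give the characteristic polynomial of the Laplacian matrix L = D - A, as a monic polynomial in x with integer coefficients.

With the vertex order [0, 1, 2, 3, 4, 5], the degrees are [2, 2, 1, 2, 2, 1], giving D = diag(2, 2, 1, 2, 2, 1) and L = D - A. The eigenvalues of L are [0, 0, 2, 2, 2, 4]; the characteristic polynomial is the product of (x - lambda_i), which multiplies out to x^6 - 10x^5 + 36x^4 - 56x^3 + 32x^2. The constant term is 0 because L is singular (the all-ones vector lies in its kernel).

x^6 - 10x^5 + 36x^4 - 56x^3 + 32x^2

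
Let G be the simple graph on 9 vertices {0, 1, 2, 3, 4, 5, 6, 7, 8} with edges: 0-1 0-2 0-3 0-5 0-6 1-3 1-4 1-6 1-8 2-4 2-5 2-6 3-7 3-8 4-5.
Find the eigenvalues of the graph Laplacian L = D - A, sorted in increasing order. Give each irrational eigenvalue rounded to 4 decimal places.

[0, 0.7089, 1.4713, 2.4977, 3.5894, 4.0779, 4.9078, 6.0194, 6.7277]

Reading degrees in the order [0, 1, 2, 3, 4, 5, 6, 7, 8] gives [5, 5, 4, 4, 3, 3, 3, 1, 2]; set D = diag(5, 5, 4, 4, 3, 3, 3, 1, 2) and form L = D - A. L is symmetric positive semidefinite, so every eigenvalue is real and nonnegative. The single zero eigenvalue shows the graph is connected. The largest eigenvalue, 6.7277, is at most the vertex count 9.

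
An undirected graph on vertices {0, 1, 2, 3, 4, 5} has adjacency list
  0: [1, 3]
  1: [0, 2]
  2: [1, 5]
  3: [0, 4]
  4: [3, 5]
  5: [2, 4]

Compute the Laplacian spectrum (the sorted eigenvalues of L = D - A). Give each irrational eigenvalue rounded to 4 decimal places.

[0, 1, 1, 3, 3, 4]

Each diagonal entry of L is the vertex degree and each off-diagonal entry is -1 where an edge is present, 0 otherwise; in the order [0, 1, 2, 3, 4, 5] the diagonal is [2, 2, 2, 2, 2, 2]. Since every row of L sums to 0, the all-ones vector is in the kernel and 0 is an eigenvalue. The single zero eigenvalue shows the graph is connected. The largest eigenvalue, 4, is at most the vertex count 6.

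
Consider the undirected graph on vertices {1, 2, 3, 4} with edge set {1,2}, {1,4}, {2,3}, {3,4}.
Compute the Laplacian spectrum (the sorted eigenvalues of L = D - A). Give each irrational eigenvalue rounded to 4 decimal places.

[0, 2, 2, 4]

Each diagonal entry of L is the vertex degree and each off-diagonal entry is -1 where an edge is present, 0 otherwise; in the order [1, 2, 3, 4] the diagonal is [2, 2, 2, 2]. Diagonalising L (or applying a numerical eigensolver to the 4x4 matrix) gives the spectrum above.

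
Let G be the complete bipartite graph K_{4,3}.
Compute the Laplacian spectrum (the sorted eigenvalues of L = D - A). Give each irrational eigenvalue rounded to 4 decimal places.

The graph has 7 vertices and degree multiset [4, 4, 4, 3, 3, 3, 3]; D is the diagonal matrix of degrees and L = D - A. Since every row of L sums to 0, the all-ones vector is in the kernel and 0 is an eigenvalue. The eigenvalues sum to 24, which equals trace(L) = 2|E|.

[0, 3, 3, 3, 4, 4, 7]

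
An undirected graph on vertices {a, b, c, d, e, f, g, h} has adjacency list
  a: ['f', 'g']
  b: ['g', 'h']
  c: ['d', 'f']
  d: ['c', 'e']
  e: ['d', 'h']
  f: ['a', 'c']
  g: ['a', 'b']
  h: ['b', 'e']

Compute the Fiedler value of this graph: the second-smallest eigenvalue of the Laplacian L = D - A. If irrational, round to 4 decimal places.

Each diagonal entry of L is the vertex degree and each off-diagonal entry is -1 where an edge is present, 0 otherwise; in the order [a, b, c, d, e, f, g, h] the diagonal is [2, 2, 2, 2, 2, 2, 2, 2]. The smallest Laplacian eigenvalue is always 0. The next one, lambda_2 = 0.5858, measures how hard the graph is to disconnect: larger values mean better connectivity. There is one zero in the spectrum, matching the 1 component.

0.5858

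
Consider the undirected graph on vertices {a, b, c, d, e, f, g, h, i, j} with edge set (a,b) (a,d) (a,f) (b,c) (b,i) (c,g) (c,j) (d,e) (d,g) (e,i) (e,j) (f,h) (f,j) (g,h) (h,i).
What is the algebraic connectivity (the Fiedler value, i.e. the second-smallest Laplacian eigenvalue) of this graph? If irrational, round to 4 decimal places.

With the vertex order [a, b, c, d, e, f, g, h, i, j], the degrees are [3, 3, 3, 3, 3, 3, 3, 3, 3, 3], giving D = diag(3, 3, 3, 3, 3, 3, 3, 3, 3, 3) and L = D - A. The smallest Laplacian eigenvalue is always 0. The next one, lambda_2 = 2, measures how hard the graph is to disconnect: larger values mean better connectivity. The eigenvalues sum to 30, which equals trace(L) = 2|E|.

2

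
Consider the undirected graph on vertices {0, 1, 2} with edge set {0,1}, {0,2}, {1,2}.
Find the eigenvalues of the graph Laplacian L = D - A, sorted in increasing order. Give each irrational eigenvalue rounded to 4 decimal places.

[0, 3, 3]

Each diagonal entry of L is the vertex degree and each off-diagonal entry is -1 where an edge is present, 0 otherwise; in the order [0, 1, 2] the diagonal is [2, 2, 2]. Since every row of L sums to 0, the all-ones vector is in the kernel and 0 is an eigenvalue. The single zero eigenvalue shows the graph is connected. The eigenvalues sum to 6, which equals trace(L) = 2|E|.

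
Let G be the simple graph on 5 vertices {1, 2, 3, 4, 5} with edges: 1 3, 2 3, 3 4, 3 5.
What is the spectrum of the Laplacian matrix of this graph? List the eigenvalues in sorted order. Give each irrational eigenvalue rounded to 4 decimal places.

[0, 1, 1, 1, 5]

Each diagonal entry of L is the vertex degree and each off-diagonal entry is -1 where an edge is present, 0 otherwise; in the order [1, 2, 3, 4, 5] the diagonal is [1, 1, 4, 1, 1]. L is symmetric positive semidefinite, so every eigenvalue is real and nonnegative. The single zero eigenvalue shows the graph is connected. The largest eigenvalue, 5, is at most the vertex count 5.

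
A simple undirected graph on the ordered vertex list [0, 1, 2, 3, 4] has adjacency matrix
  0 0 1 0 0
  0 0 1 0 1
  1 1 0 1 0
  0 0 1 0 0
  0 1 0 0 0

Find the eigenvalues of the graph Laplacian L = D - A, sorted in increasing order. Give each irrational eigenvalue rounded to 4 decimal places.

[0, 0.5188, 1, 2.3111, 4.1701]

Reading degrees in the order [0, 1, 2, 3, 4] gives [1, 2, 3, 1, 1]; set D = diag(1, 2, 3, 1, 1) and form L = D - A. Diagonalising L (or applying a numerical eigensolver to the 5x5 matrix) gives the spectrum above. By the matrix-tree theorem the graph has (1/5) * product of the nonzero eigenvalues = 1 spanning tree.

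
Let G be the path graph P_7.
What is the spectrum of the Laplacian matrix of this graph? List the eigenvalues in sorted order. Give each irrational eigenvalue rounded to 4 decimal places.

[0, 0.1981, 0.7530, 1.5550, 2.4450, 3.2470, 3.8019]

The graph has 7 vertices and degree multiset [2, 2, 2, 2, 2, 1, 1]; D is the diagonal matrix of degrees and L = D - A. Diagonalising L (or applying a numerical eigensolver to the 7x7 matrix) gives the spectrum above.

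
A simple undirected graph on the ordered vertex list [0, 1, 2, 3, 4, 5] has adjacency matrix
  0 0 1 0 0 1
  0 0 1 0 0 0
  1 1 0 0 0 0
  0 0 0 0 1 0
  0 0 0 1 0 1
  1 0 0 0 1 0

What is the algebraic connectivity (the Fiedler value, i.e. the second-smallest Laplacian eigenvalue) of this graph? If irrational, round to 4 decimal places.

Reading degrees in the order [0, 1, 2, 3, 4, 5] gives [2, 1, 2, 1, 2, 2]; set D = diag(2, 1, 2, 1, 2, 2) and form L = D - A. The smallest Laplacian eigenvalue is always 0. The next one, lambda_2 = 0.2679, measures how hard the graph is to disconnect: larger values mean better connectivity.

0.2679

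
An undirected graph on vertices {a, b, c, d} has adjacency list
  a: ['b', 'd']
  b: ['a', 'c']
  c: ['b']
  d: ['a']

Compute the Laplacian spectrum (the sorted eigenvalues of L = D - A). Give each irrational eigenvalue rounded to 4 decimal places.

Each diagonal entry of L is the vertex degree and each off-diagonal entry is -1 where an edge is present, 0 otherwise; in the order [a, b, c, d] the diagonal is [2, 2, 1, 1]. Since every row of L sums to 0, the all-ones vector is in the kernel and 0 is an eigenvalue. The largest eigenvalue, 3.4142, is at most the vertex count 4.

[0, 0.5858, 2, 3.4142]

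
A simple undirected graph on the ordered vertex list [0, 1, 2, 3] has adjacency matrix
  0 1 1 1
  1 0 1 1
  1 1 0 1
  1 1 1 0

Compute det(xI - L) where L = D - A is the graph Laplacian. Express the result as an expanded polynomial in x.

x^4 - 12x^3 + 48x^2 - 64x

Each diagonal entry of L is the vertex degree and each off-diagonal entry is -1 where an edge is present, 0 otherwise; in the order [0, 1, 2, 3] the diagonal is [3, 3, 3, 3]. Computing det(xI - L) by cofactor expansion (or equivalently via sum-over-permutations) gives x^4 - 12x^3 + 48x^2 - 64x. Since p(0) = det(-L) = 0, x divides p(x). There is one zero in the spectrum, matching the 1 component. The largest eigenvalue, 4, is at most the vertex count 4.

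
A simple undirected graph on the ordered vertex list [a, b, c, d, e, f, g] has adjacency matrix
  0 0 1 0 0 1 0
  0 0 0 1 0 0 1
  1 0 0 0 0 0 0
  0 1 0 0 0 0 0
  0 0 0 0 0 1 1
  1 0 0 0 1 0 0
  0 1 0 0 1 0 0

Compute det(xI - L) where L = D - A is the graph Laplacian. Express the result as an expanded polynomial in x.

x^7 - 12x^6 + 55x^5 - 120x^4 + 126x^3 - 56x^2 + 7x

With the vertex order [a, b, c, d, e, f, g], the degrees are [2, 2, 1, 1, 2, 2, 2], giving D = diag(2, 2, 1, 1, 2, 2, 2) and L = D - A. Computing det(xI - L) by cofactor expansion (or equivalently via sum-over-permutations) gives x^7 - 12x^6 + 55x^5 - 120x^4 + 126x^3 - 56x^2 + 7x. The coefficient of x^6 equals -trace(L) = -12, matching the sum of degrees.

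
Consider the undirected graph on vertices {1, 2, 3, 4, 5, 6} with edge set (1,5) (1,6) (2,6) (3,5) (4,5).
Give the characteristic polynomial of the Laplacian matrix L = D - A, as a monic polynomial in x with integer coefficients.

x^6 - 10x^5 + 35x^4 - 52x^3 + 32x^2 - 6x

With the vertex order [1, 2, 3, 4, 5, 6], the degrees are [2, 1, 1, 1, 3, 2], giving D = diag(2, 1, 1, 1, 3, 2) and L = D - A. L has integer entries, so p(x) = det(xI - L) has integer coefficients. Expanding the determinant yields x^6 - 10x^5 + 35x^4 - 52x^3 + 32x^2 - 6x. The constant term is 0 because L is singular (the all-ones vector lies in its kernel). The largest eigenvalue, 4.2143, is at most the vertex count 6.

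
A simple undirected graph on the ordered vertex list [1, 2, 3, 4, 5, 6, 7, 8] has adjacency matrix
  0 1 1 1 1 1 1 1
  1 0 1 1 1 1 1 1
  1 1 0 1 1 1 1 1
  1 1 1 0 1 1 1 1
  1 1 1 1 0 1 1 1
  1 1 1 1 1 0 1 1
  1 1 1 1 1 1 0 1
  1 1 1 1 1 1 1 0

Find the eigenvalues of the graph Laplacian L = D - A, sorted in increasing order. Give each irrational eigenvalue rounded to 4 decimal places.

Each diagonal entry of L is the vertex degree and each off-diagonal entry is -1 where an edge is present, 0 otherwise; in the order [1, 2, 3, 4, 5, 6, 7, 8] the diagonal is [7, 7, 7, 7, 7, 7, 7, 7]. L is symmetric positive semidefinite, so every eigenvalue is real and nonnegative. The eigenvalues sum to 56, which equals trace(L) = 2|E|. By the matrix-tree theorem the graph has (1/8) * product of the nonzero eigenvalues = 262144 spanning trees.

[0, 8, 8, 8, 8, 8, 8, 8]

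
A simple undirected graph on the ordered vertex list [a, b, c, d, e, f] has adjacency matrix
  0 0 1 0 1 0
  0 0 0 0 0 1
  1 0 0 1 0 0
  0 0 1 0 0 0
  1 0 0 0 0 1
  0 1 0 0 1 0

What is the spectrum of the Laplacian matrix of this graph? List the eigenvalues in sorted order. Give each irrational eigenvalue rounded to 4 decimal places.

[0, 0.2679, 1, 2, 3, 3.7321]

With the vertex order [a, b, c, d, e, f], the degrees are [2, 1, 2, 1, 2, 2], giving D = diag(2, 1, 2, 1, 2, 2) and L = D - A. Diagonalising L (or applying a numerical eigensolver to the 6x6 matrix) gives the spectrum above. The single zero eigenvalue shows the graph is connected. By the matrix-tree theorem the graph has (1/6) * product of the nonzero eigenvalues = 1 spanning tree. The largest eigenvalue, 3.7321, is at most the vertex count 6.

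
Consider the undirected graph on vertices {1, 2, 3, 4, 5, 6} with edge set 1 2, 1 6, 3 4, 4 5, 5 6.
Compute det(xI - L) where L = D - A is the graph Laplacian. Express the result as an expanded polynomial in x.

x^6 - 10x^5 + 36x^4 - 56x^3 + 35x^2 - 6x

With the vertex order [1, 2, 3, 4, 5, 6], the degrees are [2, 1, 1, 2, 2, 2], giving D = diag(2, 1, 1, 2, 2, 2) and L = D - A. Computing det(xI - L) by cofactor expansion (or equivalently via sum-over-permutations) gives x^6 - 10x^5 + 36x^4 - 56x^3 + 35x^2 - 6x. Since p(0) = det(-L) = 0, x divides p(x). The eigenvalues sum to 10, which equals trace(L) = 2|E|.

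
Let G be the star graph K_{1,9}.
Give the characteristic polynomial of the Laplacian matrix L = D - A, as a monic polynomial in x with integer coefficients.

x^10 - 18x^9 + 108x^8 - 336x^7 + 630x^6 - 756x^5 + 588x^4 - 288x^3 + 81x^2 - 10x

The graph has 10 vertices and degree multiset [9, 1, 1, 1, 1, 1, 1, 1, 1, 1]; D is the diagonal matrix of degrees and L = D - A. The eigenvalues of L are [0, 1, 1, 1, 1, 1, 1, 1, 1, 10]; the characteristic polynomial is the product of (x - lambda_i), which multiplies out to x^10 - 18x^9 + 108x^8 - 336x^7 + 630x^6 - 756x^5 + 588x^4 - 288x^3 + 81x^2 - 10x. The coefficient of x^9 equals -trace(L) = -18, matching the sum of degrees. By the matrix-tree theorem the graph has (1/10) * product of the nonzero eigenvalues = 1 spanning tree. The largest eigenvalue, 10, is at most the vertex count 10.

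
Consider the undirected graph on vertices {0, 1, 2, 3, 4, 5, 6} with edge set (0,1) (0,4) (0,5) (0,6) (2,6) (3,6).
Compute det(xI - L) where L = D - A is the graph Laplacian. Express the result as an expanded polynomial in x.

Each diagonal entry of L is the vertex degree and each off-diagonal entry is -1 where an edge is present, 0 otherwise; in the order [0, 1, 2, 3, 4, 5, 6] the diagonal is [4, 1, 1, 1, 1, 1, 3]. L has integer entries, so p(x) = det(xI - L) has integer coefficients. Expanding the determinant yields x^7 - 12x^6 + 51x^5 - 98x^4 + 93x^3 - 42x^2 + 7x. The constant term is 0 because L is singular (the all-ones vector lies in its kernel). The largest eigenvalue, 5.2618, is at most the vertex count 7. There is one zero in the spectrum, matching the 1 component.

x^7 - 12x^6 + 51x^5 - 98x^4 + 93x^3 - 42x^2 + 7x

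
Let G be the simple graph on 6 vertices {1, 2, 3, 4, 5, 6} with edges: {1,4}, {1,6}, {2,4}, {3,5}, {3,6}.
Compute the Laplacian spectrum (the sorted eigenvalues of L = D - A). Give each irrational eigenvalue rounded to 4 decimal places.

Reading degrees in the order [1, 2, 3, 4, 5, 6] gives [2, 1, 2, 2, 1, 2]; set D = diag(2, 1, 2, 2, 1, 2) and form L = D - A. The multiplicity of 0 as a Laplacian eigenvalue equals the number of connected components. The single zero eigenvalue shows the graph is connected.

[0, 0.2679, 1, 2, 3, 3.7321]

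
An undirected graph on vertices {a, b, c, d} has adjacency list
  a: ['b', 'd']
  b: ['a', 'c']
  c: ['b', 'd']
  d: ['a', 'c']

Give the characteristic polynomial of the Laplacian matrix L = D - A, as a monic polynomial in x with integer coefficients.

Reading degrees in the order [a, b, c, d] gives [2, 2, 2, 2]; set D = diag(2, 2, 2, 2) and form L = D - A. L has integer entries, so p(x) = det(xI - L) has integer coefficients. Expanding the determinant yields x^4 - 8x^3 + 20x^2 - 16x. The constant term is 0 because L is singular (the all-ones vector lies in its kernel). The eigenvalues sum to 8, which equals trace(L) = 2|E|.

x^4 - 8x^3 + 20x^2 - 16x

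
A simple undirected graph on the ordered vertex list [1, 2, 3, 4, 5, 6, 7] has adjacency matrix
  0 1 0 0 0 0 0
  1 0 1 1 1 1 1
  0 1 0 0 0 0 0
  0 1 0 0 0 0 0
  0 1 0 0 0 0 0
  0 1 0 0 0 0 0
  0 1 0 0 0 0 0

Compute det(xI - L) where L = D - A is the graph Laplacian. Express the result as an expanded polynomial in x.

With the vertex order [1, 2, 3, 4, 5, 6, 7], the degrees are [1, 6, 1, 1, 1, 1, 1], giving D = diag(1, 6, 1, 1, 1, 1, 1) and L = D - A. L has integer entries, so p(x) = det(xI - L) has integer coefficients. Expanding the determinant yields x^7 - 12x^6 + 45x^5 - 80x^4 + 75x^3 - 36x^2 + 7x. The constant term is 0 because L is singular (the all-ones vector lies in its kernel). The largest eigenvalue, 7, is at most the vertex count 7.

x^7 - 12x^6 + 45x^5 - 80x^4 + 75x^3 - 36x^2 + 7x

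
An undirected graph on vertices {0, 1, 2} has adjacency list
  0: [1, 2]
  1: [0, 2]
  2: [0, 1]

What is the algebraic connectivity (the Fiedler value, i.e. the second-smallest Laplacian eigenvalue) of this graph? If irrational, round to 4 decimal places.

3

With the vertex order [0, 1, 2], the degrees are [2, 2, 2], giving D = diag(2, 2, 2) and L = D - A. The smallest Laplacian eigenvalue is always 0. The next one, lambda_2 = 3, measures how hard the graph is to disconnect: larger values mean better connectivity. By the matrix-tree theorem the graph has (1/3) * product of the nonzero eigenvalues = 3 spanning trees.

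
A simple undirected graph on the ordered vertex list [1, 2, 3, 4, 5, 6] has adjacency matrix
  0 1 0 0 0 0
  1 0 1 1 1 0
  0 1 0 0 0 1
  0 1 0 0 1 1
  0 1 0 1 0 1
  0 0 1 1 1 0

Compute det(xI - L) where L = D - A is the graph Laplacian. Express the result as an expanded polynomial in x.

x^6 - 16x^5 + 96x^4 - 266x^3 + 332x^2 - 144x

With the vertex order [1, 2, 3, 4, 5, 6], the degrees are [1, 4, 2, 3, 3, 3], giving D = diag(1, 4, 2, 3, 3, 3) and L = D - A. Computing det(xI - L) by cofactor expansion (or equivalently via sum-over-permutations) gives x^6 - 16x^5 + 96x^4 - 266x^3 + 332x^2 - 144x. Since p(0) = det(-L) = 0, x divides p(x). The eigenvalues sum to 16, which equals trace(L) = 2|E|. By the matrix-tree theorem the graph has (1/6) * product of the nonzero eigenvalues = 24 spanning trees.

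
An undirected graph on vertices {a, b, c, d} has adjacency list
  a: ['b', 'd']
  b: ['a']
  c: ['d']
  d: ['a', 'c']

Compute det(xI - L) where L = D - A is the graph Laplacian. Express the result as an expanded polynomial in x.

With the vertex order [a, b, c, d], the degrees are [2, 1, 1, 2], giving D = diag(2, 1, 1, 2) and L = D - A. Computing det(xI - L) by cofactor expansion (or equivalently via sum-over-permutations) gives x^4 - 6x^3 + 10x^2 - 4x. The constant term is 0 because L is singular (the all-ones vector lies in its kernel). There is one zero in the spectrum, matching the 1 component.

x^4 - 6x^3 + 10x^2 - 4x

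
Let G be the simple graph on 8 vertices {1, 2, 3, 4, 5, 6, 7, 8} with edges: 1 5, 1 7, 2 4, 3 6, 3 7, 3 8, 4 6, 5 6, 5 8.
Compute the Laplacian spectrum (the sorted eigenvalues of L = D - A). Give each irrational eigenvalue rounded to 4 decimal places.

With the vertex order [1, 2, 3, 4, 5, 6, 7, 8], the degrees are [2, 1, 3, 2, 3, 3, 2, 2], giving D = diag(2, 1, 3, 2, 3, 3, 2, 2) and L = D - A. Diagonalising L (or applying a numerical eigensolver to the 8x8 matrix) gives the spectrum above. The eigenvalues sum to 18, which equals trace(L) = 2|E|.

[0, 0.3636, 1.3478, 2, 2, 3.2222, 4, 5.0664]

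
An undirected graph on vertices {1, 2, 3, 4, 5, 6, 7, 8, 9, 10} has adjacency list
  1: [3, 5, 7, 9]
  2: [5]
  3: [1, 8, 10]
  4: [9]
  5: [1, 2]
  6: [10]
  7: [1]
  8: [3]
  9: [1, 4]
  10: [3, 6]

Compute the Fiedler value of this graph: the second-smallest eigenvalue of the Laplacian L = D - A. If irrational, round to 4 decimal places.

With the vertex order [1, 2, 3, 4, 5, 6, 7, 8, 9, 10], the degrees are [4, 1, 3, 1, 2, 1, 1, 1, 2, 2], giving D = diag(4, 1, 3, 1, 2, 1, 1, 1, 2, 2) and L = D - A. The sorted Laplacian eigenvalues are [0, 0.2263, 0.3820, 0.6274, 0.7726, 2, 2.2925, 2.6180, 3.6837, 5.3975]; the algebraic connectivity is the second entry, 0.2263.

0.2263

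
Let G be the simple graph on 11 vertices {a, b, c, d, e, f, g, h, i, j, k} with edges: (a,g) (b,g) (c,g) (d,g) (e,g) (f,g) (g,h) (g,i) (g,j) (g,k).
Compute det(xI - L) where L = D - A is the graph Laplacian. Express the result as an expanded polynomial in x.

With the vertex order [a, b, c, d, e, f, g, h, i, j, k], the degrees are [1, 1, 1, 1, 1, 1, 10, 1, 1, 1, 1], giving D = diag(1, 1, 1, 1, 1, 1, 10, 1, 1, 1, 1) and L = D - A. Computing det(xI - L) by cofactor expansion (or equivalently via sum-over-permutations) gives x^11 - 20x^10 + 135x^9 - 480x^8 + 1050x^7 - 1512x^6 + 1470x^5 - 960x^4 + 405x^3 - 100x^2 + 11x. The coefficient of x^10 equals -trace(L) = -20, matching the sum of degrees.

x^11 - 20x^10 + 135x^9 - 480x^8 + 1050x^7 - 1512x^6 + 1470x^5 - 960x^4 + 405x^3 - 100x^2 + 11x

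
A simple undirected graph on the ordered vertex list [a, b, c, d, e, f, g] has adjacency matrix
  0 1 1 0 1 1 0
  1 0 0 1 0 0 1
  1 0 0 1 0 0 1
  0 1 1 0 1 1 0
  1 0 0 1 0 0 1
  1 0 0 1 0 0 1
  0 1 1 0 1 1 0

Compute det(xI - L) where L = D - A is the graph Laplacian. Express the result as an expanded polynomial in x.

x^7 - 24x^6 + 234x^5 - 1192x^4 + 3357x^3 - 4968x^2 + 3024x

Reading degrees in the order [a, b, c, d, e, f, g] gives [4, 3, 3, 4, 3, 3, 4]; set D = diag(4, 3, 3, 4, 3, 3, 4) and form L = D - A. L has integer entries, so p(x) = det(xI - L) has integer coefficients. Expanding the determinant yields x^7 - 24x^6 + 234x^5 - 1192x^4 + 3357x^3 - 4968x^2 + 3024x. Since p(0) = det(-L) = 0, x divides p(x). The eigenvalues sum to 24, which equals trace(L) = 2|E|.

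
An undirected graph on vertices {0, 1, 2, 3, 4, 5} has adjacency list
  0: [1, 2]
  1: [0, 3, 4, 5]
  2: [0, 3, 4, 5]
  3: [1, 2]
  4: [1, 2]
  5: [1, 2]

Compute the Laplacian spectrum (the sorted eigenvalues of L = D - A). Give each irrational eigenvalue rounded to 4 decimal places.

Reading degrees in the order [0, 1, 2, 3, 4, 5] gives [2, 4, 4, 2, 2, 2]; set D = diag(2, 4, 4, 2, 2, 2) and form L = D - A. Diagonalising L (or applying a numerical eigensolver to the 6x6 matrix) gives the spectrum above.

[0, 2, 2, 2, 4, 6]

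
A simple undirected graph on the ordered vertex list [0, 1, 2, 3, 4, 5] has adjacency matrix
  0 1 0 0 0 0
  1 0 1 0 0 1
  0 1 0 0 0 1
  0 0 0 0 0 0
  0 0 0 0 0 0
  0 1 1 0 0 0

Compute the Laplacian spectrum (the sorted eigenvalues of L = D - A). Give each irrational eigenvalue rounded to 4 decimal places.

[0, 0, 0, 1, 3, 4]

Reading degrees in the order [0, 1, 2, 3, 4, 5] gives [1, 3, 2, 0, 0, 2]; set D = diag(1, 3, 2, 0, 0, 2) and form L = D - A. The multiplicity of 0 as a Laplacian eigenvalue equals the number of connected components. The 3 zero eigenvalues correspond to the 3 connected components. The largest eigenvalue, 4, is at most the vertex count 6.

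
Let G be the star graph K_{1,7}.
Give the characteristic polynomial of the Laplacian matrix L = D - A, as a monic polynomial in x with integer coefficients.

x^8 - 14x^7 + 63x^6 - 140x^5 + 175x^4 - 126x^3 + 49x^2 - 8x

The graph has 8 vertices and degree multiset [7, 1, 1, 1, 1, 1, 1, 1]; D is the diagonal matrix of degrees and L = D - A. Computing det(xI - L) by cofactor expansion (or equivalently via sum-over-permutations) gives x^8 - 14x^7 + 63x^6 - 140x^5 + 175x^4 - 126x^3 + 49x^2 - 8x. The coefficient of x^7 equals -trace(L) = -14, matching the sum of degrees. The largest eigenvalue, 8, is at most the vertex count 8. The eigenvalues sum to 14, which equals trace(L) = 2|E|.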